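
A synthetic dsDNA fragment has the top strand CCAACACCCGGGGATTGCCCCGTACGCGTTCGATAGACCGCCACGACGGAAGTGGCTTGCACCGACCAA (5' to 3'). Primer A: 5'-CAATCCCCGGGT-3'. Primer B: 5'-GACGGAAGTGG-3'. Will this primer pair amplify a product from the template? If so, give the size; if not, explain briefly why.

No product — the primers' 3' ends point away from each other.

Primer A (CAATCCCCGGGT) has reverse complement ACCCGGGGATTG, which matches the top strand at positions 6–17; primer A anneals to the top strand there with its 3' end pointing upstream toward position 6.
Primer B (GACGGAAGTGG) matches the top strand directly at positions 45–55; it anneals to the bottom strand with its 3' end pointing downstream toward position 55.
The 3' ends diverge (primer A extends toward position 1, primer B toward position 69), so the primers never converge on a shared product.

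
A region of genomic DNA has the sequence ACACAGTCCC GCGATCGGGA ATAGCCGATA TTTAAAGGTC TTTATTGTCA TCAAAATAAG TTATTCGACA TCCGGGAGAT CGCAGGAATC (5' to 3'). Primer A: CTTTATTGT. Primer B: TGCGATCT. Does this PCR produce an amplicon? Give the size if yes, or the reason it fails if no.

Primer A (CTTTATTGT) matches the top strand at positions 40–48; it acts as a forward primer.
Primer B's reverse complement is AGATCGCA, matching the top strand at positions 77–84; it acts as a reverse primer.
The 3' ends face each other across positions 40–84, giving a 45 bp product.

Yes — a 45 bp product.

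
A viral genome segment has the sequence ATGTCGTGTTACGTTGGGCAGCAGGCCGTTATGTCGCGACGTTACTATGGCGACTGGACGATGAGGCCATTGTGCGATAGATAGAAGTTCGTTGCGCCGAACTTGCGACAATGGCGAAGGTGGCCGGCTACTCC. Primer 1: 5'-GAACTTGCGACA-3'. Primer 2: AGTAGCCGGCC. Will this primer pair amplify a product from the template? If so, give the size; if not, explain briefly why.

Primer 1 (GAACTTGCGACA) matches the top strand at positions 99–110; it acts as a forward primer.
Primer 2's reverse complement is GGCCGGCTACT, matching the top strand at positions 122–132; it acts as a reverse primer.
The 3' ends face each other across positions 99–132, giving a 34 bp product.

Yes — a 34 bp product.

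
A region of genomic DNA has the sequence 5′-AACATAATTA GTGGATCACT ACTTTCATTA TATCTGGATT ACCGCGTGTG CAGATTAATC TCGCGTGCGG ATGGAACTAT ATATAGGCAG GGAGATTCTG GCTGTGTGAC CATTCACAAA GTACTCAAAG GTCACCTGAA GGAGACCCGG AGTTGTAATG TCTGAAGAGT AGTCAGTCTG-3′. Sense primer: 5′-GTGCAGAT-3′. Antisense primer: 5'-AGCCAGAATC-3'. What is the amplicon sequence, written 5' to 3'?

Scanning the template, GTGCAGAT occurs at positions 48–55; this primer anneals to the bottom strand there with its 3' end pointing downstream.
Taking the reverse complement of AGCCAGAATC gives GATTCTGGCT, found at positions 94–103 on the template; the primer anneals here to the top strand with its 3' end pointing upstream.
The product is the template from position 48 through 103 (56 bp).

5'-GTGCAGATTAATCTCGCGTGCGGATGGAACTATATATAGGCAGGGAGATTCTGGCT-3'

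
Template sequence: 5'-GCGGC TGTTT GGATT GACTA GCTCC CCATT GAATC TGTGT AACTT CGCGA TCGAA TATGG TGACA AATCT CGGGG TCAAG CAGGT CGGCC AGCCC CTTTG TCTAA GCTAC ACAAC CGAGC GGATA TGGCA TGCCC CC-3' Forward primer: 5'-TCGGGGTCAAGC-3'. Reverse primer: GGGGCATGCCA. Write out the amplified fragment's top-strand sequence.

5'-TCGGGGTCAAGCAGGTCGGCCAGCCCCTTTGTCTAAGCTACACAACCGAGCGGATATGGCATGCCCC-3'

Forward primer TCGGGGTCAAGC is found on the top strand at positions 70–81.
Reverse complement of the reverse primer: TGGCATGCCCC. This occurs on the top strand at positions 126–136.
The product is the template from position 70 through 136 (67 bp).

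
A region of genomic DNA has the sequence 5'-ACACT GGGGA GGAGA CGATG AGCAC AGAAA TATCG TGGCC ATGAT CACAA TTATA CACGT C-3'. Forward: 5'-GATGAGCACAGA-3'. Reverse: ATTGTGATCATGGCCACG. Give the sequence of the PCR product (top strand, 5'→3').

5'-GATGAGCACAGAAATATCGTGGCCATGATCACAAT-3'

Scanning the template, GATGAGCACAGA occurs at positions 17–28; this primer anneals to the bottom strand there with its 3' end pointing downstream.
Reverse complement of the reverse primer: CGTGGCCATGATCACAAT. This occurs on the top strand at positions 34–51.
The product is the template from position 17 through 51 (35 bp).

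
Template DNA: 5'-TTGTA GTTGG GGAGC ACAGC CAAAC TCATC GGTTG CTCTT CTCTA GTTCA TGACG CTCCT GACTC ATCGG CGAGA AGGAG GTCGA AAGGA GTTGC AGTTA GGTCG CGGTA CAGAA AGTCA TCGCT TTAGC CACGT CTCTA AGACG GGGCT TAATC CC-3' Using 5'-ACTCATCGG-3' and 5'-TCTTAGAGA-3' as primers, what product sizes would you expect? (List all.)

The forward primer ACTCATCGG matches the top strand at positions 24–32, 62–70.
The reverse primer's reverse complement is TCTCTAAGA, matching at positions 135–143.
Each forward site pairs with the reverse site to give a product ending at position 143: sizes 120, 82 bp.

120 bp, 82 bp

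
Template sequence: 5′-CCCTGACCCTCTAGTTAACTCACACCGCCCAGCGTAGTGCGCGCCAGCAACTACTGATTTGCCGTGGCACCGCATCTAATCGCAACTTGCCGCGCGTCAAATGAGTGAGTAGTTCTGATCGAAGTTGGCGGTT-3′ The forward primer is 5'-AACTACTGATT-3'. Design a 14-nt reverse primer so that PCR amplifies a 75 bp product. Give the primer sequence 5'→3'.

The forward primer binds at positions 49–59, so a 75 bp product ends at position 49 + 75 − 1 = 123.
The reverse primer anneals to the top strand over positions 110–123, i.e. to TAGTTCTGATCGAA.
Its sequence written 5'→3' is the reverse complement: TTCGATCAGAACTA.

5'-TTCGATCAGAACTA-3'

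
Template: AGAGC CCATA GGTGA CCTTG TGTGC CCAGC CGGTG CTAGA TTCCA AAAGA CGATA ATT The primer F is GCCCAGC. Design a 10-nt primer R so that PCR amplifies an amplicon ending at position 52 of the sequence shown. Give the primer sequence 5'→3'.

The forward primer binds at positions 24–30; the product's 3' end on the top strand is position 52.
The reverse primer anneals to the top strand over positions 43–52, i.e. to CCAAAAGACG.
Its sequence written 5'→3' is the reverse complement: CGTCTTTTGG.

5'-CGTCTTTTGG-3'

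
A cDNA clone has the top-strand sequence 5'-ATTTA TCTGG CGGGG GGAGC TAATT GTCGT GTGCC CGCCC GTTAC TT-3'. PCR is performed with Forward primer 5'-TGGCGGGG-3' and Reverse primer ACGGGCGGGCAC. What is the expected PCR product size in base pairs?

35 bp

Forward primer TGGCGGGG is found on the top strand at positions 8–15.
Taking the reverse complement of ACGGGCGGGCAC gives GTGCCCGCCCGT, found at positions 31–42 on the template; the primer anneals here to the top strand with its 3' end pointing upstream.
The product runs from position 8 to position 42, so its length is 42 − 8 + 1 = 35 bp.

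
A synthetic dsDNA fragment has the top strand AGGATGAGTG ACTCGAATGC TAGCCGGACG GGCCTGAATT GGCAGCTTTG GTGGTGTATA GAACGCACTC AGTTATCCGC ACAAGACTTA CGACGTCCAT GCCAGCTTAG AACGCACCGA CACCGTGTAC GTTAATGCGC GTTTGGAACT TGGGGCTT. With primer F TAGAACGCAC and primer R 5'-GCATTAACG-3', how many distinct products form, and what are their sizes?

Two products: 80 bp, 31 bp

The forward primer TAGAACGCAC matches the top strand at positions 59–68, 108–117.
The reverse primer's reverse complement is CGTTAATGC, matching at positions 130–138.
Each forward site pairs with the reverse site to give a product ending at position 138: sizes 80, 31 bp.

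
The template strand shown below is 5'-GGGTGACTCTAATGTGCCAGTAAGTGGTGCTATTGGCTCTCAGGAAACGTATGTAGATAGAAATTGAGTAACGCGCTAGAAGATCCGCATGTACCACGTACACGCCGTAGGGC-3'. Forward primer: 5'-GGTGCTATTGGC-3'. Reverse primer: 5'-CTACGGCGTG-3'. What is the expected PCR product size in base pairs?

Forward primer GGTGCTATTGGC is found on the top strand at positions 26–37.
Reverse complement of the reverse primer: CACGCCGTAG. This occurs on the top strand at positions 101–110.
Product length = (reverse-primer end) − (forward-primer start) + 1 = 110 − 26 + 1 = 85 bp.

85 bp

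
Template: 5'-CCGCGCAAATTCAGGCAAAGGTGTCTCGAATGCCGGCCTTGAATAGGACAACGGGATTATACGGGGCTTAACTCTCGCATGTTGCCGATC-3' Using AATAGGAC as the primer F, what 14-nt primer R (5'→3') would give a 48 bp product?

5'-ATCGGCAACATGCG-3'

The forward primer binds at positions 42–49, so a 48 bp product ends at position 42 + 48 − 1 = 89.
The reverse primer anneals to the top strand over positions 76–89, i.e. to CGCATGTTGCCGAT.
Its sequence written 5'→3' is the reverse complement: ATCGGCAACATGCG.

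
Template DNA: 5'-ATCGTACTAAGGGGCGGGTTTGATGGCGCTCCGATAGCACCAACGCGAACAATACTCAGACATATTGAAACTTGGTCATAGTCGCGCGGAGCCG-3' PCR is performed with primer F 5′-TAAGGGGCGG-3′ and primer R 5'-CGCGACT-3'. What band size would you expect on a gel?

Forward primer TAAGGGGCGG is found on the top strand at positions 8–17.
Taking the reverse complement of CGCGACT gives AGTCGCG, found at positions 80–86 on the template; the primer anneals here to the top strand with its 3' end pointing upstream.
Amplicon spans positions 8–86: 79 bp.

79 bp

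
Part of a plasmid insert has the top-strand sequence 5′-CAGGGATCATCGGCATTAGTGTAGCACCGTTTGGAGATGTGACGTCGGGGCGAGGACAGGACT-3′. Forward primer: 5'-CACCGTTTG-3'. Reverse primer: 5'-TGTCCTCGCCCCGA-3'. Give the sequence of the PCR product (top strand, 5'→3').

The forward primer matches the template at positions 25–33.
Taking the reverse complement of TGTCCTCGCCCCGA gives TCGGGGCGAGGACA, found at positions 45–58 on the template; the primer anneals here to the top strand with its 3' end pointing upstream.
The product is the template from position 25 through 58 (34 bp).

5'-CACCGTTTGGAGATGTGACGTCGGGGCGAGGACA-3'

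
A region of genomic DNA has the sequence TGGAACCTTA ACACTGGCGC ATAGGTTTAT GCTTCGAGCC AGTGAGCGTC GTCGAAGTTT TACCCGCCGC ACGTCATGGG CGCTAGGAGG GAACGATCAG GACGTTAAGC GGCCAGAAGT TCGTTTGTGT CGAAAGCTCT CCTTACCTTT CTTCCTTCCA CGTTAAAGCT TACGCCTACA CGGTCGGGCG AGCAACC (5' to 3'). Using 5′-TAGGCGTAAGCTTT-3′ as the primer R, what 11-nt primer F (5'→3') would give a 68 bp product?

The reverse primer's reverse complement AAAGCTTACGCCTA matches the template at positions 165–178, so the product ends at position 178.
A 68 bp product then starts at position 178 − 68 + 1 = 111.
The forward primer is identical to the top strand there: GGCCAGAAGTT.

5'-GGCCAGAAGTT-3'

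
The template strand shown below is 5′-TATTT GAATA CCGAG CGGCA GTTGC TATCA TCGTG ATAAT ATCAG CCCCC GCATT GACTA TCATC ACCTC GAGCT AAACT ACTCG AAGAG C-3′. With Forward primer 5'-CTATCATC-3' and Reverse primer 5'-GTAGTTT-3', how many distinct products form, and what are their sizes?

The forward primer CTATCATC matches the top strand at positions 25–32, 58–65.
The reverse primer's reverse complement is AAACTAC, matching at positions 76–82.
Each forward site pairs with the reverse site to give a product ending at position 82: sizes 58, 25 bp.

Two products: 58 bp, 25 bp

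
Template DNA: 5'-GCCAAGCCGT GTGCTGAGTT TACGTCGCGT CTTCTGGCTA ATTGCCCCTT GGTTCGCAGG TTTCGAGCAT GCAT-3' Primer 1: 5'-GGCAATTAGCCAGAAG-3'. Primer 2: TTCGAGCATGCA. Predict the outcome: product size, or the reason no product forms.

Primer 1 (GGCAATTAGCCAGAAG) has reverse complement CTTCTGGCTAATTGCC, which matches the top strand at positions 31–46; primer 1 anneals to the top strand there with its 3' end pointing upstream toward position 31.
Primer 2 (TTCGAGCATGCA) matches the top strand directly at positions 62–73; it anneals to the bottom strand with its 3' end pointing downstream toward position 73.
The 3' ends diverge (primer 1 extends toward position 1, primer 2 toward position 74), so the primers never converge on a shared product.

No product — the primers' 3' ends point away from each other.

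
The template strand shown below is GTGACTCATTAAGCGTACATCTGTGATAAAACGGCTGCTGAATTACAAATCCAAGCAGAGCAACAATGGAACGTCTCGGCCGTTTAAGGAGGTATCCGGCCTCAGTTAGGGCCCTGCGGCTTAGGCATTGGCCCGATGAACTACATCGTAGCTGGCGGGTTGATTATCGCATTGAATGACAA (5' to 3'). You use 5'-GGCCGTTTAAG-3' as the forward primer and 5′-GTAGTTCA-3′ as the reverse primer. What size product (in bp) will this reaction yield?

Forward primer GGCCGTTTAAG is found on the top strand at positions 78–88.
The reverse primer's reverse complement is TGAACTAC, which matches the template at positions 137–144.
Product length = (reverse-primer end) − (forward-primer start) + 1 = 144 − 78 + 1 = 67 bp.

67 bp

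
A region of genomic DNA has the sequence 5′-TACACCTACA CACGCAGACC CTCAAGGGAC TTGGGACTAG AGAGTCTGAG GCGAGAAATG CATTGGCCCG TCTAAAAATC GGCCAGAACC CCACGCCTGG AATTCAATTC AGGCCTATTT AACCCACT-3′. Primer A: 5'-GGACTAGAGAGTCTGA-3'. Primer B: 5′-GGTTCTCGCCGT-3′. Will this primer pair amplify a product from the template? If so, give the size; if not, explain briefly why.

Primer B (GGTTCTCGCCGT) does not match the top strand, and its reverse complement ACGGCGAGAACC does not match either.
With no annealing site for primer B, no amplification occurs.

No product — primer B has no binding site in the template.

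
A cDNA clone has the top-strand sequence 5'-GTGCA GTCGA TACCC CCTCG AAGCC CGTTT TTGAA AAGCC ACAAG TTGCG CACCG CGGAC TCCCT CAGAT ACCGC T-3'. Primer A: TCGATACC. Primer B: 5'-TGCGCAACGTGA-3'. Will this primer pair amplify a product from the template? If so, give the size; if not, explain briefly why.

Primer B (TGCGCAACGTGA) does not match the top strand, and its reverse complement TCACGTTGCGCA does not match either.
With no annealing site for primer B, no amplification occurs.

No product — primer B has no binding site in the template.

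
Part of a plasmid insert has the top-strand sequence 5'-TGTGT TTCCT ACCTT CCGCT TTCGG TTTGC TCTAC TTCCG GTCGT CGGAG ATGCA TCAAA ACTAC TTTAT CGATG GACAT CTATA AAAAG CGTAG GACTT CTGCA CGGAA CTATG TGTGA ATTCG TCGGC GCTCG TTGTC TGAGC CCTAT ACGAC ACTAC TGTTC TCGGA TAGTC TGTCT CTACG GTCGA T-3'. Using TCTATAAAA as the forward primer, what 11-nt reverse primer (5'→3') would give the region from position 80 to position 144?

5'-CTCAGACAACG-3'

The product's 3' end on the top strand is position 144.
The reverse primer anneals to the top strand over positions 134–144, i.e. to CGTTGTCTGAG.
Its sequence written 5'→3' is the reverse complement: CTCAGACAACG.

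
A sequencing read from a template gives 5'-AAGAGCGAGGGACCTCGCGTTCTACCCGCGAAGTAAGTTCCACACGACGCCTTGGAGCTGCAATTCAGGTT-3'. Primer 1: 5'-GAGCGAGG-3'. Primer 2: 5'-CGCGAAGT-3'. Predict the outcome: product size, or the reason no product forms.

Primer 1 (GAGCGAGG) matches the top strand at positions 3–10 (3' end points downstream).
Primer 2 (CGCGAAGT) also matches the top strand directly, at positions 27–34 — its reverse complement ACTTCGCG is not present.
Both primers anneal to the bottom strand with 3' ends pointing the same way, so neither can prime synthesis back toward the other.

No product — both primers anneal to the same strand and extend in the same direction.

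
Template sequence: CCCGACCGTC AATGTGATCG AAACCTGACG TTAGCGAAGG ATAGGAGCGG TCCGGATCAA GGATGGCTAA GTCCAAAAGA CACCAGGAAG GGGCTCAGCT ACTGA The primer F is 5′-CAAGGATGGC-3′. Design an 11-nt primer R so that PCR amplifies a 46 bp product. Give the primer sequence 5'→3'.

The forward primer binds at positions 58–67, so a 46 bp product ends at position 58 + 46 − 1 = 103.
The reverse primer anneals to the top strand over positions 93–103, i.e. to GCTCAGCTACT.
Its sequence written 5'→3' is the reverse complement: AGTAGCTGAGC.

5'-AGTAGCTGAGC-3'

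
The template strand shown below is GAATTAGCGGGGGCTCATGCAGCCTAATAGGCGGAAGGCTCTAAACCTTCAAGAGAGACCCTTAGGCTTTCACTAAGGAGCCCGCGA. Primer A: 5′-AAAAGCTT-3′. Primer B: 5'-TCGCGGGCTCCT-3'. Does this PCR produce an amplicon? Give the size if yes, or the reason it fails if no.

Primer A (AAAAGCTT) does not match the top strand, and its reverse complement AAGCTTTT does not match either.
With no annealing site for primer A, no amplification occurs.

No product — primer A has no binding site in the template.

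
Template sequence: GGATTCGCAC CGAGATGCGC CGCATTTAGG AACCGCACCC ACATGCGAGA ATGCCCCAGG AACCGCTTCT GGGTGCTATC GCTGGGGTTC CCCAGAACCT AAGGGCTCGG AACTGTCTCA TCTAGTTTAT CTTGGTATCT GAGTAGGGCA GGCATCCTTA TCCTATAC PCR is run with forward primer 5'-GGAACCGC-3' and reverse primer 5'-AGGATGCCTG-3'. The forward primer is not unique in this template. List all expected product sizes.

The forward primer GGAACCGC matches the top strand at positions 29–36, 59–66.
The reverse primer's reverse complement is CAGGCATCCT, matching at positions 149–158.
Each forward site pairs with the reverse site to give a product ending at position 158: sizes 130, 100 bp.

130 bp, 100 bp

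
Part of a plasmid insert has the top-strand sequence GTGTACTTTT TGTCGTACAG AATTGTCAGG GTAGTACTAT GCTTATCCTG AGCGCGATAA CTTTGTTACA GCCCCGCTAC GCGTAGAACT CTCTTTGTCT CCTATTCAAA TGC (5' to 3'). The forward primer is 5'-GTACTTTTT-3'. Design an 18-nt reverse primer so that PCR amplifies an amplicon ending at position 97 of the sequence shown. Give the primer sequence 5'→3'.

5'-CAAAGAGAGTTCTACGCG-3'

The forward primer binds at positions 3–11; the product's 3' end on the top strand is position 97.
The reverse primer anneals to the top strand over positions 80–97, i.e. to CGCGTAGAACTCTCTTTG.
Its sequence written 5'→3' is the reverse complement: CAAAGAGAGTTCTACGCG.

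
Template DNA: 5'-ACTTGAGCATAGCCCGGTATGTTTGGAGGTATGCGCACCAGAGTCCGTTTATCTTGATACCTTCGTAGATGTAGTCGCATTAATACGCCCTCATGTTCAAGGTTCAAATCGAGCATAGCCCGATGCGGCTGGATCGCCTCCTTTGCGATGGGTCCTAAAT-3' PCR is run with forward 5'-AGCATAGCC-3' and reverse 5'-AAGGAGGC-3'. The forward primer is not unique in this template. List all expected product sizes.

138 bp, 32 bp

The forward primer AGCATAGCC matches the top strand at positions 6–14, 112–120.
The reverse primer's reverse complement is GCCTCCTT, matching at positions 136–143.
Each forward site pairs with the reverse site to give a product ending at position 143: sizes 138, 32 bp.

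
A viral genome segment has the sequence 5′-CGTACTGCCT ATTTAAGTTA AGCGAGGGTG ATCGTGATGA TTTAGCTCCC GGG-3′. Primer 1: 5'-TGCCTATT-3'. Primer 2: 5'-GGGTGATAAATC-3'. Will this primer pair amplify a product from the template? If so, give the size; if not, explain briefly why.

No product — primer 2 has no binding site in the template.

Primer 2 (GGGTGATAAATC) does not match the top strand, and its reverse complement GATTTATCACCC does not match either.
With no annealing site for primer 2, no amplification occurs.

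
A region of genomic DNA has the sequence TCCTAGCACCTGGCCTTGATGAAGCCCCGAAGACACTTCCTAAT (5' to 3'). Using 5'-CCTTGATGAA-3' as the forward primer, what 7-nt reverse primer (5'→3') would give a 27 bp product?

The forward primer binds at positions 14–23, so a 27 bp product ends at position 14 + 27 − 1 = 40.
The reverse primer anneals to the top strand over positions 34–40, i.e. to CACTTCC.
Its sequence written 5'→3' is the reverse complement: GGAAGTG.

5'-GGAAGTG-3'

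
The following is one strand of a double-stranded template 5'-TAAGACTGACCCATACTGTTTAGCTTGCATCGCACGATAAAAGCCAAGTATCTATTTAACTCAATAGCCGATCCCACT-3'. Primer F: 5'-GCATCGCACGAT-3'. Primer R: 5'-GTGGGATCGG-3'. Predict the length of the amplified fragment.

51 bp

Scanning the template, GCATCGCACGAT occurs at positions 27–38; this primer anneals to the bottom strand there with its 3' end pointing downstream.
Reverse complement of the reverse primer: CCGATCCCAC. This occurs on the top strand at positions 68–77.
Product length = (reverse-primer end) − (forward-primer start) + 1 = 77 − 27 + 1 = 51 bp.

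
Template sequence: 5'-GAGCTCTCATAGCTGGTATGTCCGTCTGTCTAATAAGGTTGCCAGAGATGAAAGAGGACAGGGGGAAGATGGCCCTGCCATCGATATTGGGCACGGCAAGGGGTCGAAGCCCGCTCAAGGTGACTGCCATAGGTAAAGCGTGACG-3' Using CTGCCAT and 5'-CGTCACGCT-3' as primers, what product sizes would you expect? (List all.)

71 bp, 22 bp

The forward primer CTGCCAT matches the top strand at positions 75–81, 124–130.
The reverse primer's reverse complement is AGCGTGACG, matching at positions 137–145.
Each forward site pairs with the reverse site to give a product ending at position 145: sizes 71, 22 bp.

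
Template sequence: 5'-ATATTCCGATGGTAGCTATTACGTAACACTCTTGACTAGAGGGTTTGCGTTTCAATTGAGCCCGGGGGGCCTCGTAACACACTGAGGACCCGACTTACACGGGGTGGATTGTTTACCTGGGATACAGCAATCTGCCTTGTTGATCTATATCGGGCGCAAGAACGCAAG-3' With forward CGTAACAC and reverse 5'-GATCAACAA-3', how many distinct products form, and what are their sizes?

Two products: 124 bp, 73 bp

The forward primer CGTAACAC matches the top strand at positions 22–29, 73–80.
The reverse primer's reverse complement is TTGTTGATC, matching at positions 137–145.
Each forward site pairs with the reverse site to give a product ending at position 145: sizes 124, 73 bp.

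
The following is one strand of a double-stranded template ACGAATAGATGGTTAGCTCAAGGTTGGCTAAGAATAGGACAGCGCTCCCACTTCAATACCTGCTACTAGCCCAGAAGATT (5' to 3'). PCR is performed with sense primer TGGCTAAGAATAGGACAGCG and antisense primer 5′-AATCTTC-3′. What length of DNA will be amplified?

56 bp

The forward primer matches the template at positions 25–44.
Taking the reverse complement of AATCTTC gives GAAGATT, found at positions 74–80 on the template; the primer anneals here to the top strand with its 3' end pointing upstream.
The product runs from position 25 to position 80, so its length is 80 − 25 + 1 = 56 bp.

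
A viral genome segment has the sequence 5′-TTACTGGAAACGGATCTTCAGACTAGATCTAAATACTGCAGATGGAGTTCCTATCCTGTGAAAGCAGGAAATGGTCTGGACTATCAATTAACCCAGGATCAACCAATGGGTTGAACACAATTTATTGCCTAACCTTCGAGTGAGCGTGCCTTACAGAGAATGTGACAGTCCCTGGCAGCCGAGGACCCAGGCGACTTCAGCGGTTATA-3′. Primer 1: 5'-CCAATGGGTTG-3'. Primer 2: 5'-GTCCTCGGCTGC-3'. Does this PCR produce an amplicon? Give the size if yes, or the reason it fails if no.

Yes — an 84 bp product.

Primer 1 (CCAATGGGTTG) matches the top strand at positions 103–113; it acts as a forward primer.
Primer 2's reverse complement is GCAGCCGAGGAC, matching the top strand at positions 175–186; it acts as a reverse primer.
The 3' ends face each other across positions 103–186, giving an 84 bp product.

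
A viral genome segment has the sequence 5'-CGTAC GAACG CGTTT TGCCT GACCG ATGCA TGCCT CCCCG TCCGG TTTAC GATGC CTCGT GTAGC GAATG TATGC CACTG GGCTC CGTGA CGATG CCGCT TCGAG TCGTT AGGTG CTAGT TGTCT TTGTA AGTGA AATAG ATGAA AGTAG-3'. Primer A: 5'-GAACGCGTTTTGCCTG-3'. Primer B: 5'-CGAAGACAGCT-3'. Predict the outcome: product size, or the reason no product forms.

Primer B (CGAAGACAGCT) does not match the top strand, and its reverse complement AGCTGTCTTCG does not match either.
With no annealing site for primer B, no amplification occurs.

No product — primer B has no binding site in the template.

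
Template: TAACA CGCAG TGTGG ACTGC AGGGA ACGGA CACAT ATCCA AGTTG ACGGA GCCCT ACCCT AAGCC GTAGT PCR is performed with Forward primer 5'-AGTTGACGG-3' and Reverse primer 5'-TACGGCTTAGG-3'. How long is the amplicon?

28 bp

The forward primer matches the template at positions 41–49.
The reverse primer's reverse complement is CCTAAGCCGTA, which matches the template at positions 58–68.
Product length = (reverse-primer end) − (forward-primer start) + 1 = 68 − 41 + 1 = 28 bp.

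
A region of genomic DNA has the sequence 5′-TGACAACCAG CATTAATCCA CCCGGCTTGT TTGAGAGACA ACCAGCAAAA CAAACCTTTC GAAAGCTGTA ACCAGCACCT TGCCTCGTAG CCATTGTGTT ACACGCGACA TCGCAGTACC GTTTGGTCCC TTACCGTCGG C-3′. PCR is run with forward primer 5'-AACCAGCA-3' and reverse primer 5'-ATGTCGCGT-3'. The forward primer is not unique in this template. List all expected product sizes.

107 bp, 72 bp, 42 bp

The forward primer AACCAGCA matches the top strand at positions 5–12, 40–47, 70–77.
The reverse primer's reverse complement is ACGCGACAT, matching at positions 103–111.
Each forward site pairs with the reverse site to give a product ending at position 111: sizes 107, 72, 42 bp.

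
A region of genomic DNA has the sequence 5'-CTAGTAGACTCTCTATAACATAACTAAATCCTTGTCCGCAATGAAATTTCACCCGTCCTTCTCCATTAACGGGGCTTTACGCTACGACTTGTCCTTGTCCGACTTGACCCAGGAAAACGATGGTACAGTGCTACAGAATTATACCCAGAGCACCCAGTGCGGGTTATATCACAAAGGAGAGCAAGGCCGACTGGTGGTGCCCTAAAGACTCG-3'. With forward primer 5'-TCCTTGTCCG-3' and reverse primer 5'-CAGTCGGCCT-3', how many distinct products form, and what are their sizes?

Two products: 165 bp, 102 bp

The forward primer TCCTTGTCCG matches the top strand at positions 29–38, 92–101.
The reverse primer's reverse complement is AGGCCGACTG, matching at positions 184–193.
Each forward site pairs with the reverse site to give a product ending at position 193: sizes 165, 102 bp.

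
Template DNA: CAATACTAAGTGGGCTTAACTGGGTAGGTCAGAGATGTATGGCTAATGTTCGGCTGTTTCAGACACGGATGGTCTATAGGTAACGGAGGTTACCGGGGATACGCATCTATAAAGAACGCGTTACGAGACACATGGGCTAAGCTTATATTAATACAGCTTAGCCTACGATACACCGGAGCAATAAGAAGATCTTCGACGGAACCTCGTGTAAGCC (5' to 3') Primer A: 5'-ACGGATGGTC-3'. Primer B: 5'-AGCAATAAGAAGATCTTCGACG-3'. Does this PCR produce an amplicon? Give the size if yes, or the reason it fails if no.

Primer A (ACGGATGGTC) matches the top strand at positions 65–74 (3' end points downstream).
Primer B (AGCAATAAGAAGATCTTCGACG) also matches the top strand directly, at positions 177–198 — its reverse complement CGTCGAAGATCTTCTTATTGCT is not present.
Both primers anneal to the bottom strand with 3' ends pointing the same way, so neither can prime synthesis back toward the other.

No product — both primers anneal to the same strand and extend in the same direction.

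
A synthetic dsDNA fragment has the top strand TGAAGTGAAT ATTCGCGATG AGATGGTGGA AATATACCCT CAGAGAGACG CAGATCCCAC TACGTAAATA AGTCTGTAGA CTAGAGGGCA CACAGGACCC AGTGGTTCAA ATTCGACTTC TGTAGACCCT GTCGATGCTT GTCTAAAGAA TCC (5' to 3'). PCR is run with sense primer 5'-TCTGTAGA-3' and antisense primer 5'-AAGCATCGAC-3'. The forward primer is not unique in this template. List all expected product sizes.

68 bp, 22 bp

The forward primer TCTGTAGA matches the top strand at positions 73–80, 119–126.
The reverse primer's reverse complement is GTCGATGCTT, matching at positions 131–140.
Each forward site pairs with the reverse site to give a product ending at position 140: sizes 68, 22 bp.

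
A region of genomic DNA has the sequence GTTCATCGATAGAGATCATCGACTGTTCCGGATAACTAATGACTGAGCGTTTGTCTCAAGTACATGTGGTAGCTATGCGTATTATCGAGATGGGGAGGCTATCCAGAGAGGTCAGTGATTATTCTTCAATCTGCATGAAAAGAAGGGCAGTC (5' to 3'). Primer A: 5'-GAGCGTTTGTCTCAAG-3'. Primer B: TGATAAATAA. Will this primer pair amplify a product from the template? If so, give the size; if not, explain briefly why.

No product — primer B has no binding site in the template.

Primer B (TGATAAATAA) does not match the top strand, and its reverse complement TTATTTATCA does not match either.
With no annealing site for primer B, no amplification occurs.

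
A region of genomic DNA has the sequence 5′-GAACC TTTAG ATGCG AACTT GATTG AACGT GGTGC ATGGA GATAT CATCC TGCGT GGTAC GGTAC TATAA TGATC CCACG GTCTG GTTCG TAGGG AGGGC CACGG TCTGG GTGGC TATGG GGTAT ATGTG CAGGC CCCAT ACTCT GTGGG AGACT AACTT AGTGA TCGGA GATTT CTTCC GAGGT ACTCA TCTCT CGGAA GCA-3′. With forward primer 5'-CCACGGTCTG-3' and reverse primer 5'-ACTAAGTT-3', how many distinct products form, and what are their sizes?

The forward primer CCACGGTCTG matches the top strand at positions 76–85, 100–109.
The reverse primer's reverse complement is AACTTAGT, matching at positions 156–163.
Each forward site pairs with the reverse site to give a product ending at position 163: sizes 88, 64 bp.

Two products: 88 bp, 64 bp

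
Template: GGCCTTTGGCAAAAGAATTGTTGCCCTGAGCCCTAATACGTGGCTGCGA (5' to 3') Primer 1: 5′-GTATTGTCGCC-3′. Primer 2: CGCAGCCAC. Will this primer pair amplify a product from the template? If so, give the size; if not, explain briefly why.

Primer 1 (GTATTGTCGCC) does not match the top strand, and its reverse complement GGCGACAATAC does not match either.
With no annealing site for primer 1, no amplification occurs.

No product — primer 1 has no binding site in the template.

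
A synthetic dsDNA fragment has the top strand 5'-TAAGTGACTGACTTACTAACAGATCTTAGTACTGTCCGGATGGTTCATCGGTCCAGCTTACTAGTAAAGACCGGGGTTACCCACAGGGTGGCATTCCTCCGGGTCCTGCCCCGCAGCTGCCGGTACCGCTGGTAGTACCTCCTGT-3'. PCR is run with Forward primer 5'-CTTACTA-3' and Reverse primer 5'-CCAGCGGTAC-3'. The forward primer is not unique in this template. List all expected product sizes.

The forward primer CTTACTA matches the top strand at positions 12–18, 57–63.
The reverse primer's reverse complement is GTACCGCTGG, matching at positions 123–132.
Each forward site pairs with the reverse site to give a product ending at position 132: sizes 121, 76 bp.

121 bp, 76 bp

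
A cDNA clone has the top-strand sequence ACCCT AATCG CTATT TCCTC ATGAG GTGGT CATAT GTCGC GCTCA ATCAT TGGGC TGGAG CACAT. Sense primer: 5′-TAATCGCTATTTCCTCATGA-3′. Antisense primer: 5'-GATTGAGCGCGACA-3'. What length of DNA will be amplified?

The forward primer matches the template at positions 5–24.
Reverse complement of the reverse primer: TGTCGCGCTCAATC. This occurs on the top strand at positions 35–48.
Amplicon spans positions 5–48: 44 bp.

44 bp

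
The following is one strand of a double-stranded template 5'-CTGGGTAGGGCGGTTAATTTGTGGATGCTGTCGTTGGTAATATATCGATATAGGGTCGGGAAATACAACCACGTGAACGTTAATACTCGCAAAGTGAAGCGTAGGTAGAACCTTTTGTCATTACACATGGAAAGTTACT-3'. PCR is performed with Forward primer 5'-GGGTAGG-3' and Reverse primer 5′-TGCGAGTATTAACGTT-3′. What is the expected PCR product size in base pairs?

89 bp

Forward primer GGGTAGG is found on the top strand at positions 3–9.
Taking the reverse complement of TGCGAGTATTAACGTT gives AACGTTAATACTCGCA, found at positions 76–91 on the template; the primer anneals here to the top strand with its 3' end pointing upstream.
Amplicon spans positions 3–91: 89 bp.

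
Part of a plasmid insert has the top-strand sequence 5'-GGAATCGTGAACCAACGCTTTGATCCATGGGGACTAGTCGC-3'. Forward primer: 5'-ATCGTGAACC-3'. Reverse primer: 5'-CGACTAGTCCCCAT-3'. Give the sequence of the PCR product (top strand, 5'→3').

5'-ATCGTGAACCAACGCTTTGATCCATGGGGACTAGTCG-3'

Scanning the template, ATCGTGAACC occurs at positions 4–13; this primer anneals to the bottom strand there with its 3' end pointing downstream.
Reverse complement of the reverse primer: ATGGGGACTAGTCG. This occurs on the top strand at positions 27–40.
The product is the template from position 4 through 40 (37 bp).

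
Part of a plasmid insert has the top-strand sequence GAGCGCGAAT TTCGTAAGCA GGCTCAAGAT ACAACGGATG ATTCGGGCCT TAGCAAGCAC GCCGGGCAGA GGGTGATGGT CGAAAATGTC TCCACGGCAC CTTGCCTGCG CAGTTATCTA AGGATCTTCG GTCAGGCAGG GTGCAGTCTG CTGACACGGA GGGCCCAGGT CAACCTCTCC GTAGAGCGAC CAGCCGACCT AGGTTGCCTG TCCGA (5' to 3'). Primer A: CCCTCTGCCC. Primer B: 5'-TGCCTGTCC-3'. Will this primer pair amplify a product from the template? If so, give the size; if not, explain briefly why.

Primer A (CCCTCTGCCC) has reverse complement GGGCAGAGGG, which matches the top strand at positions 64–73; primer A anneals to the top strand there with its 3' end pointing upstream toward position 64.
Primer B (TGCCTGTCC) matches the top strand directly at positions 205–213; it anneals to the bottom strand with its 3' end pointing downstream toward position 213.
The 3' ends diverge (primer A extends toward position 1, primer B toward position 215), so the primers never converge on a shared product.

No product — the primers' 3' ends point away from each other.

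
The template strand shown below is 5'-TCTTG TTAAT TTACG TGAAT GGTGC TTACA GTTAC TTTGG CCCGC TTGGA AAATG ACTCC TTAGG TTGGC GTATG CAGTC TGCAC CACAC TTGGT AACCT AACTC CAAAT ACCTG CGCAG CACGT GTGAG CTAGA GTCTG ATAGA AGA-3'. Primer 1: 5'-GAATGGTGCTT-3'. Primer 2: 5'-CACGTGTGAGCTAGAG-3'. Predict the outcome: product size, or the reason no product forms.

Primer 1 (GAATGGTGCTT) matches the top strand at positions 17–27 (3' end points downstream).
Primer 2 (CACGTGTGAGCTAGAG) also matches the top strand directly, at positions 121–136 — its reverse complement CTCTAGCTCACACGTG is not present.
Both primers anneal to the bottom strand with 3' ends pointing the same way, so neither can prime synthesis back toward the other.

No product — both primers anneal to the same strand and extend in the same direction.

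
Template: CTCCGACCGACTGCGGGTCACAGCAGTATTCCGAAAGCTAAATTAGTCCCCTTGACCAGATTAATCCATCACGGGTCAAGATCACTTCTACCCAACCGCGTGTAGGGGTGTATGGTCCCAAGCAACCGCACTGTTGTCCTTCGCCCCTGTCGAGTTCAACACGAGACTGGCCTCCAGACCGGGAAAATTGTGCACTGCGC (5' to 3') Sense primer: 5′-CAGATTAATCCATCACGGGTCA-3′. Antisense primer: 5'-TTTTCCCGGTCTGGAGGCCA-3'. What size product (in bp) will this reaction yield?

Forward primer CAGATTAATCCATCACGGGTCA is found on the top strand at positions 57–78.
The reverse primer's reverse complement is TGGCCTCCAGACCGGGAAAA, which matches the template at positions 168–187.
The product runs from position 57 to position 187, so its length is 187 − 57 + 1 = 131 bp.

131 bp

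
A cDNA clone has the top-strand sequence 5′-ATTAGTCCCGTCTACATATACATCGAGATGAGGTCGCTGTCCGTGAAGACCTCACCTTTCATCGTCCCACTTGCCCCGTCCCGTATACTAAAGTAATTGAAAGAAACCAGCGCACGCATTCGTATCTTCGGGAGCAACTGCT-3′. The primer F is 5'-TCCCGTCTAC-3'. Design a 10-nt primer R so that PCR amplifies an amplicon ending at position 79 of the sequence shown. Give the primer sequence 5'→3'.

The forward primer binds at positions 6–15; the product's 3' end on the top strand is position 79.
The reverse primer anneals to the top strand over positions 70–79, i.e. to CTTGCCCCGT.
Its sequence written 5'→3' is the reverse complement: ACGGGGCAAG.

5'-ACGGGGCAAG-3'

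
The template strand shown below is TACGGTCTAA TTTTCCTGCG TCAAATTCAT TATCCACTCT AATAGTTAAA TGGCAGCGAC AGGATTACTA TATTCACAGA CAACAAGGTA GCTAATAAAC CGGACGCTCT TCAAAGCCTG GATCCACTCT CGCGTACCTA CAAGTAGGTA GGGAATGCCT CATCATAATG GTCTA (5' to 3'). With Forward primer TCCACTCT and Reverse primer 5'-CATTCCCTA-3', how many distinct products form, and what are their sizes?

The forward primer TCCACTCT matches the top strand at positions 33–40, 123–130.
The reverse primer's reverse complement is TAGGGAATG, matching at positions 149–157.
Each forward site pairs with the reverse site to give a product ending at position 157: sizes 125, 35 bp.

Two products: 125 bp, 35 bp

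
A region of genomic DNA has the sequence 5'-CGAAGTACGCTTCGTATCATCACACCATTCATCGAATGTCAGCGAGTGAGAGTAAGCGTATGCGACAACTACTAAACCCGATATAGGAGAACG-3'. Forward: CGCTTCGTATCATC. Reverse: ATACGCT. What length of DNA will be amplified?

54 bp

Forward primer CGCTTCGTATCATC is found on the top strand at positions 8–21.
The reverse primer's reverse complement is AGCGTAT, which matches the template at positions 55–61.
The product runs from position 8 to position 61, so its length is 61 − 8 + 1 = 54 bp.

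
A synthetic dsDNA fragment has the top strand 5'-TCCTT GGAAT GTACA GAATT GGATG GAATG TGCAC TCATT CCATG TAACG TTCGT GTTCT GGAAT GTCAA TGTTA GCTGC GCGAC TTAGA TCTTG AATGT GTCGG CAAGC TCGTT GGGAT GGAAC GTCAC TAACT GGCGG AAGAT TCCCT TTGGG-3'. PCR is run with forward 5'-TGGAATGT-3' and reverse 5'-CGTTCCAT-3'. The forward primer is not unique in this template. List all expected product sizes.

The forward primer TGGAATGT matches the top strand at positions 5–12, 24–31, 60–67.
The reverse primer's reverse complement is ATGGAACG, matching at positions 119–126.
Each forward site pairs with the reverse site to give a product ending at position 126: sizes 122, 103, 67 bp.

122 bp, 103 bp, 67 bp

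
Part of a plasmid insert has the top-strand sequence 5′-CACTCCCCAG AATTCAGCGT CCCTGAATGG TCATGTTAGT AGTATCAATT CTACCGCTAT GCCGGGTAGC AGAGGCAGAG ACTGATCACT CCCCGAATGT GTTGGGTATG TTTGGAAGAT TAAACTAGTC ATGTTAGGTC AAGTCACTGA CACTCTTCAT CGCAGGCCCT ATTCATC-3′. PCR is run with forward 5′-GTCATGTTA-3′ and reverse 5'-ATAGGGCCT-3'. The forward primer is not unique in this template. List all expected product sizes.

The forward primer GTCATGTTA matches the top strand at positions 30–38, 128–136.
The reverse primer's reverse complement is AGGCCCTAT, matching at positions 164–172.
Each forward site pairs with the reverse site to give a product ending at position 172: sizes 143, 45 bp.

143 bp, 45 bp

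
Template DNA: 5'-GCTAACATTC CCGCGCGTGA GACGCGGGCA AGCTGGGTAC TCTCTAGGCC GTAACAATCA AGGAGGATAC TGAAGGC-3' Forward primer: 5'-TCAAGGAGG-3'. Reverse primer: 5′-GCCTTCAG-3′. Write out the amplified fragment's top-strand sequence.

The forward primer matches the template at positions 58–66.
Taking the reverse complement of GCCTTCAG gives CTGAAGGC, found at positions 70–77 on the template; the primer anneals here to the top strand with its 3' end pointing upstream.
The product is the template from position 58 through 77 (20 bp).

5'-TCAAGGAGGATACTGAAGGC-3'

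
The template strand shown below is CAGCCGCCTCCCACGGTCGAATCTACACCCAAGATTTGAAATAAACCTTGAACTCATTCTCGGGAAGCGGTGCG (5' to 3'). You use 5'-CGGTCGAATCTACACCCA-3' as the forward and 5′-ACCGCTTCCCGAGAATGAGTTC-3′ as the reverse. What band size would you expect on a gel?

The forward primer matches the template at positions 14–31.
The reverse primer's reverse complement is GAACTCATTCTCGGGAAGCGGT, which matches the template at positions 50–71.
Amplicon spans positions 14–71: 58 bp.

58 bp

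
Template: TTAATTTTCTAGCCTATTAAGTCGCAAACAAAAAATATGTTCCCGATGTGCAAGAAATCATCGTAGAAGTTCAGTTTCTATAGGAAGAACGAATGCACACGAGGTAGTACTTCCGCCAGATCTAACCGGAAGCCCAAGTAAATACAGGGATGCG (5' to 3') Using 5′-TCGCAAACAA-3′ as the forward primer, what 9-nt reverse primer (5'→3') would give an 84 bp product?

5'-ACCTCGTGT-3'

The forward primer binds at positions 22–31, so an 84 bp product ends at position 22 + 84 − 1 = 105.
The reverse primer anneals to the top strand over positions 97–105, i.e. to ACACGAGGT.
Its sequence written 5'→3' is the reverse complement: ACCTCGTGT.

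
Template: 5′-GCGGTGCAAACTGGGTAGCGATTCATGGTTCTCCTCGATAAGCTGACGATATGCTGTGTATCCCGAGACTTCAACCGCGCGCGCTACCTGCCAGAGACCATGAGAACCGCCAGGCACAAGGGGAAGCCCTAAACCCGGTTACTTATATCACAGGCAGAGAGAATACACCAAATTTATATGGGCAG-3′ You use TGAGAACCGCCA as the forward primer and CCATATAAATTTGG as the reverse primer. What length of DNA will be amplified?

81 bp

The forward primer matches the template at positions 101–112.
Taking the reverse complement of CCATATAAATTTGG gives CCAAATTTATATGG, found at positions 168–181 on the template; the primer anneals here to the top strand with its 3' end pointing upstream.
Amplicon spans positions 101–181: 81 bp.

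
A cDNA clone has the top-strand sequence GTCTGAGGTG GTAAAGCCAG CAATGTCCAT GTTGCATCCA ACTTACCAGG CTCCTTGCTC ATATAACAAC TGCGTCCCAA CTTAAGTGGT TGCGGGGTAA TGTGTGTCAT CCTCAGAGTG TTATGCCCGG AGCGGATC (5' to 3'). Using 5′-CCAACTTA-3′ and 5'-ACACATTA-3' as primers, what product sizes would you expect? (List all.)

The forward primer CCAACTTA matches the top strand at positions 38–45, 77–84.
The reverse primer's reverse complement is TAATGTGT, matching at positions 98–105.
Each forward site pairs with the reverse site to give a product ending at position 105: sizes 68, 29 bp.

68 bp, 29 bp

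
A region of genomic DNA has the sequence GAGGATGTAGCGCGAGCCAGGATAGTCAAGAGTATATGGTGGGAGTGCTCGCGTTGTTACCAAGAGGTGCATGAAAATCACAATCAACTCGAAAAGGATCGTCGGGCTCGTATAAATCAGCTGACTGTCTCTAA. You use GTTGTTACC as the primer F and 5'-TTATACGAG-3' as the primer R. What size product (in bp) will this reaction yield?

63 bp

The forward primer matches the template at positions 53–61.
Reverse complement of the reverse primer: CTCGTATAA. This occurs on the top strand at positions 107–115.
The product runs from position 53 to position 115, so its length is 115 − 53 + 1 = 63 bp.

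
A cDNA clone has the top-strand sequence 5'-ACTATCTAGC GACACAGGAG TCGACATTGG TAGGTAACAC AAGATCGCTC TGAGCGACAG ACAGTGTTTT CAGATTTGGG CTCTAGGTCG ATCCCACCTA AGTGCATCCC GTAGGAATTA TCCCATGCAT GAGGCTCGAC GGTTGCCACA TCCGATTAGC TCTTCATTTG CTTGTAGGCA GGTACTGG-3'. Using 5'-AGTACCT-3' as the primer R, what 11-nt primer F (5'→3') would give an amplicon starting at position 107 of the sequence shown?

5'-TCCCGTAGGAA-3'

The reverse primer's reverse complement AGGTACT matches the template at positions 180–186; the product starts at position 107.
The forward primer is identical to the top strand over positions 107–117: TCCCGTAGGAA.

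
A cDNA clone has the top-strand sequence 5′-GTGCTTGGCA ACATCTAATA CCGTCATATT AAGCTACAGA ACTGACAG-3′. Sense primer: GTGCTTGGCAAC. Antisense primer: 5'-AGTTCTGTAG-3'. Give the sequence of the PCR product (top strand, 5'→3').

The forward primer matches the template at positions 1–12.
Taking the reverse complement of AGTTCTGTAG gives CTACAGAACT, found at positions 34–43 on the template; the primer anneals here to the top strand with its 3' end pointing upstream.
The product is the template from position 1 through 43 (43 bp).

5'-GTGCTTGGCAACATCTAATACCGTCATATTAAGCTACAGAACT-3'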